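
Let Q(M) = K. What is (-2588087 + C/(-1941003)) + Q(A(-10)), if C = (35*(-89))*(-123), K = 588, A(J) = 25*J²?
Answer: -1674114568214/647001 ≈ -2.5875e+6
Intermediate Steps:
C = 383145 (C = -3115*(-123) = 383145)
Q(M) = 588
(-2588087 + C/(-1941003)) + Q(A(-10)) = (-2588087 + 383145/(-1941003)) + 588 = (-2588087 + 383145*(-1/1941003)) + 588 = (-2588087 - 127715/647001) + 588 = -1674495004802/647001 + 588 = -1674114568214/647001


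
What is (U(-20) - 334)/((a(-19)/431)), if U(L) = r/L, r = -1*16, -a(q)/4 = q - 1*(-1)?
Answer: -359023/180 ≈ -1994.6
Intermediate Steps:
a(q) = -4 - 4*q (a(q) = -4*(q - 1*(-1)) = -4*(q + 1) = -4*(1 + q) = -4 - 4*q)
r = -16
U(L) = -16/L
(U(-20) - 334)/((a(-19)/431)) = (-16/(-20) - 334)/(((-4 - 4*(-19))/431)) = (-16*(-1/20) - 334)/(((-4 + 76)*(1/431))) = (⅘ - 334)/((72*(1/431))) = -1666/(5*72/431) = -1666/5*431/72 = -359023/180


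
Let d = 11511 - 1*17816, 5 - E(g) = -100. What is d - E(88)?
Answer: -6410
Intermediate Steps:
E(g) = 105 (E(g) = 5 - 1*(-100) = 5 + 100 = 105)
d = -6305 (d = 11511 - 17816 = -6305)
d - E(88) = -6305 - 1*105 = -6305 - 105 = -6410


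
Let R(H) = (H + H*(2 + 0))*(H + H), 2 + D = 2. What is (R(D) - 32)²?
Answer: 1024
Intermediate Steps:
D = 0 (D = -2 + 2 = 0)
R(H) = 6*H² (R(H) = (H + H*2)*(2*H) = (H + 2*H)*(2*H) = (3*H)*(2*H) = 6*H²)
(R(D) - 32)² = (6*0² - 32)² = (6*0 - 32)² = (0 - 32)² = (-32)² = 1024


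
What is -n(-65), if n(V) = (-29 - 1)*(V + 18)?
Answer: -1410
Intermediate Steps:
n(V) = -540 - 30*V (n(V) = -30*(18 + V) = -540 - 30*V)
-n(-65) = -(-540 - 30*(-65)) = -(-540 + 1950) = -1*1410 = -1410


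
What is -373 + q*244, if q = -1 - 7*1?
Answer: -2325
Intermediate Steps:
q = -8 (q = -1 - 7 = -8)
-373 + q*244 = -373 - 8*244 = -373 - 1952 = -2325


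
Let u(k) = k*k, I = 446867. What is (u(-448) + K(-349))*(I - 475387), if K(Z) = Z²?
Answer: -9197842600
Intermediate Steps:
u(k) = k²
(u(-448) + K(-349))*(I - 475387) = ((-448)² + (-349)²)*(446867 - 475387) = (200704 + 121801)*(-28520) = 322505*(-28520) = -9197842600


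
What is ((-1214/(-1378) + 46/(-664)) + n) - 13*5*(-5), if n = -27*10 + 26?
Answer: 18714265/228748 ≈ 81.812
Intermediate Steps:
n = -244 (n = -270 + 26 = -244)
((-1214/(-1378) + 46/(-664)) + n) - 13*5*(-5) = ((-1214/(-1378) + 46/(-664)) - 244) - 13*5*(-5) = ((-1214*(-1/1378) + 46*(-1/664)) - 244) - 65*(-5) = ((607/689 - 23/332) - 244) + 325 = (185677/228748 - 244) + 325 = -55628835/228748 + 325 = 18714265/228748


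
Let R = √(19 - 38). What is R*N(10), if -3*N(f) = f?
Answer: -10*I*√19/3 ≈ -14.53*I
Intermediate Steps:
N(f) = -f/3
R = I*√19 (R = √(-19) = I*√19 ≈ 4.3589*I)
R*N(10) = (I*√19)*(-⅓*10) = (I*√19)*(-10/3) = -10*I*√19/3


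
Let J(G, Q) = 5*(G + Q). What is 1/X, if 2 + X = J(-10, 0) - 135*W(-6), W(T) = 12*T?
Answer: 1/9668 ≈ 0.00010343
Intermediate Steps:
J(G, Q) = 5*G + 5*Q
X = 9668 (X = -2 + ((5*(-10) + 5*0) - 1620*(-6)) = -2 + ((-50 + 0) - 135*(-72)) = -2 + (-50 + 9720) = -2 + 9670 = 9668)
1/X = 1/9668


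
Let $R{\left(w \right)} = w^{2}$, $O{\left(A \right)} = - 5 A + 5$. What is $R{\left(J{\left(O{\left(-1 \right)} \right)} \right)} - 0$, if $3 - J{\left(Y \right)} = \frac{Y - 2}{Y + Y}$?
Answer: $\frac{169}{25} \approx 6.76$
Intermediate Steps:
$O{\left(A \right)} = 5 - 5 A$
$J{\left(Y \right)} = 3 - \frac{-2 + Y}{2 Y}$ ($J{\left(Y \right)} = 3 - \frac{Y - 2}{Y + Y} = 3 - \frac{-2 + Y}{2 Y}$)
$R{\left(J{\left(O{\left(-1 \right)} \right)} \right)} - 0 = \left(\frac{5}{2} + \frac{1}{5 - -5}\right)^{2} - 0 = \left(\frac{5}{2} + \frac{1}{5 + 5}\right)^{2} + \left(5 - 5\right) = \left(\frac{5}{2} + \frac{1}{10}\right)^{2} + 0 = \left(\frac{13}{5}\right)^{2} + 0 = \frac{169}{25} + 0 = \frac{169}{25}$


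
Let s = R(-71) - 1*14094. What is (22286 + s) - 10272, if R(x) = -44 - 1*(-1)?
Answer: -2123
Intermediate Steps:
R(x) = -43 (R(x) = -44 + 1 = -43)
s = -14137 (s = -43 - 1*14094 = -43 - 14094 = -14137)
(22286 + s) - 10272 = (22286 - 14137) - 10272 = 8149 - 10272 = -2123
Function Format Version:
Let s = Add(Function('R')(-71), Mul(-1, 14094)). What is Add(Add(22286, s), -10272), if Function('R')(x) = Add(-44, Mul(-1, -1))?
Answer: -2123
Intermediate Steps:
Function('R')(x) = -43 (Function('R')(x) = Add(-44, 1) = -43)
s = -14137 (s = Add(-43, Mul(-1, 14094)) = Add(-43, -14094) = -14137)
Add(Add(22286, s), -10272) = Add(Add(22286, -14137), -10272) = Add(8149, -10272) = -2123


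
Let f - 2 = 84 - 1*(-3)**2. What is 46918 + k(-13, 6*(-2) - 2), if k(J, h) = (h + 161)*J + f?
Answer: 45084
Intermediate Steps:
f = 77 (f = 2 + (84 - 1*(-3)**2) = 2 + (84 - 1*9) = 2 + (84 - 9) = 2 + 75 = 77)
k(J, h) = 77 + J*(161 + h) (k(J, h) = (h + 161)*J + 77 = (161 + h)*J + 77 = J*(161 + h) + 77 = 77 + J*(161 + h))
46918 + k(-13, 6*(-2) - 2) = 46918 + (77 + 161*(-13) - 13*(6*(-2) - 2)) = 46918 + (77 - 2093 - 13*(-12 - 2)) = 46918 + (77 - 2093 - 13*(-14)) = 46918 + (77 - 2093 + 182) = 46918 - 1834 = 45084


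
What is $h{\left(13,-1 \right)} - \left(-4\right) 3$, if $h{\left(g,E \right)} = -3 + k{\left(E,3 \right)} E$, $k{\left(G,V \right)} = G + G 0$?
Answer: $10$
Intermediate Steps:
$k{\left(G,V \right)} = G$ ($k{\left(G,V \right)} = G + 0 = G$)
$h{\left(g,E \right)} = -3 + E^{2}$ ($h{\left(g,E \right)} = -3 + E E = -3 + E^{2}$)
$h{\left(13,-1 \right)} - \left(-4\right) 3 = \left(-3 + \left(-1\right)^{2}\right) - \left(-4\right) 3 = \left(-3 + 1\right) - -12 = -2 + 12 = 10$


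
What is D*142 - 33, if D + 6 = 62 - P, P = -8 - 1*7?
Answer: 10049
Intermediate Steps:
P = -15 (P = -8 - 7 = -15)
D = 71 (D = -6 + (62 - 1*(-15)) = -6 + (62 + 15) = -6 + 77 = 71)
D*142 - 33 = 71*142 - 33 = 10082 - 33 = 10049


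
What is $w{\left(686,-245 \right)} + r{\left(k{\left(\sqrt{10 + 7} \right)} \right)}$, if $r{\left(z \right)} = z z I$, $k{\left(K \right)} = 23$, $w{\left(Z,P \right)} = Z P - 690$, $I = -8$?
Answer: $-172992$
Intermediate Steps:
$w{\left(Z,P \right)} = -690 + P Z$ ($w{\left(Z,P \right)} = P Z - 690 = -690 + P Z$)
$r{\left(z \right)} = - 8 z^{2}$ ($r{\left(z \right)} = z z \left(-8\right) = z^{2} \left(-8\right) = - 8 z^{2}$)
$w{\left(686,-245 \right)} + r{\left(k{\left(\sqrt{10 + 7} \right)} \right)} = \left(-690 - 168070\right) - 8 \cdot 23^{2} = \left(-690 - 168070\right) - 4232 = -168760 - 4232 = -172992$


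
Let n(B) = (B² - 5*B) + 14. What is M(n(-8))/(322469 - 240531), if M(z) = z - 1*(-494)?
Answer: 306/40969 ≈ 0.0074691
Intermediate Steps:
n(B) = 14 + B² - 5*B
M(z) = 494 + z (M(z) = z + 494 = 494 + z)
M(n(-8))/(322469 - 240531) = (494 + (14 + (-8)² - 5*(-8)))/(322469 - 240531) = (494 + (14 + 64 + 40))/81938 = (494 + 118)*(1/81938) = 612*(1/81938) = 306/40969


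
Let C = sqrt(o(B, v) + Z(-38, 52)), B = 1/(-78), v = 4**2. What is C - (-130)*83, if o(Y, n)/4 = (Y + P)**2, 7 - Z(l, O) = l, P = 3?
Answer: 10790 + sqrt(122734)/39 ≈ 10799.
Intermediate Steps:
Z(l, O) = 7 - l
v = 16
B = -1/78 ≈ -0.012821
o(Y, n) = 4*(3 + Y)**2 (o(Y, n) = 4*(Y + 3)**2 = 4*(3 + Y)**2)
C = sqrt(122734)/39 (C = sqrt(4*(3 - 1/78)**2 + (7 - 1*(-38))) = sqrt(4*(233/78)**2 + (7 + 38)) = sqrt(4*(54289/6084) + 45) = sqrt(54289/1521 + 45) = sqrt(122734/1521) = sqrt(122734)/39 ≈ 8.9829)
C - (-130)*83 = sqrt(122734)/39 - (-130)*83 = sqrt(122734)/39 - 1*(-10790) = sqrt(122734)/39 + 10790 = 10790 + sqrt(122734)/39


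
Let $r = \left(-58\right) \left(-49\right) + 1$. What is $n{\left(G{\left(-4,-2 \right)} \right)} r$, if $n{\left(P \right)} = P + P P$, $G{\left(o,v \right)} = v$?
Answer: $5686$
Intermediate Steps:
$n{\left(P \right)} = P + P^{2}$
$r = 2843$ ($r = 2842 + 1 = 2843$)
$n{\left(G{\left(-4,-2 \right)} \right)} r = - 2 \left(1 - 2\right) 2843 = \left(-2\right) \left(-1\right) 2843 = 2 \cdot 2843 = 5686$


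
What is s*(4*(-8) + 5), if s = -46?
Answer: 1242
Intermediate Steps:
s*(4*(-8) + 5) = -46*(4*(-8) + 5) = -46*(-32 + 5) = -46*(-27) = 1242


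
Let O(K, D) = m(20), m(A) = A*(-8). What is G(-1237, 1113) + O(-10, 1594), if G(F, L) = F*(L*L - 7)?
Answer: -1532348754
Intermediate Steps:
m(A) = -8*A
O(K, D) = -160 (O(K, D) = -8*20 = -160)
G(F, L) = F*(-7 + L²) (G(F, L) = F*(L² - 7) = F*(-7 + L²))
G(-1237, 1113) + O(-10, 1594) = -1237*(-7 + 1113²) - 160 = -1237*(-7 + 1238769) - 160 = -1237*1238762 - 160 = -1532348594 - 160 = -1532348754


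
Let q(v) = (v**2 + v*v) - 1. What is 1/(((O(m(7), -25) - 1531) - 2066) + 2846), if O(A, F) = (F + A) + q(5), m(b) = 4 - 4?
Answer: -1/727 ≈ -0.0013755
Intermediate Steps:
q(v) = -1 + 2*v**2 (q(v) = (v**2 + v**2) - 1 = 2*v**2 - 1 = -1 + 2*v**2)
m(b) = 0
O(A, F) = 49 + A + F (O(A, F) = (F + A) + (-1 + 2*5**2) = (A + F) + (-1 + 2*25) = (A + F) + (-1 + 50) = (A + F) + 49 = 49 + A + F)
1/(((O(m(7), -25) - 1531) - 2066) + 2846) = 1/((((49 + 0 - 25) - 1531) - 2066) + 2846) = 1/(((24 - 1531) - 2066) + 2846) = 1/((-1507 - 2066) + 2846) = 1/(-3573 + 2846) = 1/(-727) = -1/727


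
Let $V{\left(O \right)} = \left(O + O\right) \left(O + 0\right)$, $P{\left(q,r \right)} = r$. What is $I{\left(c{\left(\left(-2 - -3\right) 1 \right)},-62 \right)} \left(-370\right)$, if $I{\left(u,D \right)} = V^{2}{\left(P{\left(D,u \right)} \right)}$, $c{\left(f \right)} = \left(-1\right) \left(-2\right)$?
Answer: $-23680$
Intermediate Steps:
$V{\left(O \right)} = 2 O^{2}$ ($V{\left(O \right)} = 2 O O = 2 O^{2}$)
$c{\left(f \right)} = 2$
$I{\left(u,D \right)} = 4 u^{4}$ ($I{\left(u,D \right)} = \left(2 u^{2}\right)^{2} = 4 u^{4}$)
$I{\left(c{\left(\left(-2 - -3\right) 1 \right)},-62 \right)} \left(-370\right) = 4 \cdot 2^{4} \left(-370\right) = 4 \cdot 16 \left(-370\right) = 64 \left(-370\right) = -23680$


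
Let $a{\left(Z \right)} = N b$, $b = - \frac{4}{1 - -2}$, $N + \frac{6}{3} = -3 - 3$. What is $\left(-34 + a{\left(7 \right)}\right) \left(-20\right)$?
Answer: $\frac{1400}{3} \approx 466.67$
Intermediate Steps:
$N = -8$ ($N = -2 - 6 = -8$)
$b = - \frac{4}{3}$ ($b = - \frac{4}{1 + 2} = - \frac{4}{3} \approx -1.3333$)
$a{\left(Z \right)} = \frac{32}{3}$ ($a{\left(Z \right)} = \left(-8\right) \left(- \frac{4}{3}\right) = \frac{32}{3}$)
$\left(-34 + a{\left(7 \right)}\right) \left(-20\right) = \left(-34 + \frac{32}{3}\right) \left(-20\right) = \left(- \frac{70}{3}\right) \left(-20\right) = \frac{1400}{3}$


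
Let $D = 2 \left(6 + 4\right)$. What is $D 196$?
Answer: $3920$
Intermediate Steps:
$D = 20$ ($D = 2 \cdot 10 = 20$)
$D 196 = 20 \cdot 196 = 3920$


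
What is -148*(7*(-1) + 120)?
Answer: -16724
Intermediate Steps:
-148*(7*(-1) + 120) = -148*(-7 + 120) = -148*113 = -1*16724 = -16724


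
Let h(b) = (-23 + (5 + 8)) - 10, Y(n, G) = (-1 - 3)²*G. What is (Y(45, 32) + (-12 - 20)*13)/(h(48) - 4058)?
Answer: -48/2039 ≈ -0.023541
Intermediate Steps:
Y(n, G) = 16*G (Y(n, G) = (-4)²*G = 16*G)
h(b) = -20 (h(b) = (-23 + 13) - 10 = -10 - 10 = -20)
(Y(45, 32) + (-12 - 20)*13)/(h(48) - 4058) = (16*32 + (-12 - 20)*13)/(-20 - 4058) = (512 - 32*13)/(-4078) = (512 - 416)*(-1/4078) = 96*(-1/4078) = -48/2039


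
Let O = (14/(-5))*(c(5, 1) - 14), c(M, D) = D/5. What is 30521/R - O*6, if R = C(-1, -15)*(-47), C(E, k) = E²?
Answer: -1035437/1175 ≈ -881.22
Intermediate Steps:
c(M, D) = D/5 (c(M, D) = D*(⅕) = D/5)
O = 966/25 (O = (14/(-5))*((⅕)*1 - 14) = (14*(-⅕))*(⅕ - 14) = -14/5*(-69/5) = 966/25 ≈ 38.640)
R = -47 (R = (-1)²*(-47) = 1*(-47) = -47)
30521/R - O*6 = 30521/(-47) - 966*6/25 = 30521*(-1/47) - 1*5796/25 = -30521/47 - 5796/25 = -1035437/1175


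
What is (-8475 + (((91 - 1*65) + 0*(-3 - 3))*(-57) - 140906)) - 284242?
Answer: -435105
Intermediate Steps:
(-8475 + (((91 - 1*65) + 0*(-3 - 3))*(-57) - 140906)) - 284242 = (-8475 + (((91 - 65) + 0*(-6))*(-57) - 140906)) - 284242 = (-8475 + ((26 + 0)*(-57) - 140906)) - 284242 = (-8475 + (26*(-57) - 140906)) - 284242 = (-8475 + (-1482 - 140906)) - 284242 = (-8475 - 142388) - 284242 = -150863 - 284242 = -435105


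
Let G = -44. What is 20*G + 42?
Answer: -838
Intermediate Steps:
20*G + 42 = 20*(-44) + 42 = -880 + 42 = -838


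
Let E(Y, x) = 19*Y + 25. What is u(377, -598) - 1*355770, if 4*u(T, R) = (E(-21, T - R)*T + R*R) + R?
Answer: -301768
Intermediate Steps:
E(Y, x) = 25 + 19*Y
u(T, R) = -187*T/2 + R/4 + R²/4 (u(T, R) = (((25 + 19*(-21))*T + R*R) + R)/4 = (((25 - 399)*T + R²) + R)/4 = ((-374*T + R²) + R)/4 = ((R² - 374*T) + R)/4 = (R + R² - 374*T)/4 = -187*T/2 + R/4 + R²/4)
u(377, -598) - 1*355770 = (-187/2*377 + (¼)*(-598) + (¼)*(-598)²) - 1*355770 = (-70499/2 - 299/2 + (¼)*357604) - 355770 = (-70499/2 - 299/2 + 89401) - 355770 = 54002 - 355770 = -301768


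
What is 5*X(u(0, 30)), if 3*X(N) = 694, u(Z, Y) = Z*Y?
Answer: 3470/3 ≈ 1156.7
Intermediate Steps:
u(Z, Y) = Y*Z
X(N) = 694/3 (X(N) = (1/3)*694 = 694/3)
5*X(u(0, 30)) = 5*(694/3) = 3470/3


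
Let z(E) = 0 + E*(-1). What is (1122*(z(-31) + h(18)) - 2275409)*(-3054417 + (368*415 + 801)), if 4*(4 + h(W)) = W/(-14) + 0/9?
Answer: 45597239173232/7 ≈ 6.5139e+12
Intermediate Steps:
z(E) = -E (z(E) = 0 - E = -E)
h(W) = -4 - W/56 (h(W) = -4 + (W/(-14) + 0/9)/4 = -4 + (W*(-1/14) + 0*(⅑))/4 = -4 + (-W/14 + 0)/4 = -4 + (-W/14)/4 = -4 - W/56)
(1122*(z(-31) + h(18)) - 2275409)*(-3054417 + (368*415 + 801)) = (1122*(-1*(-31) + (-4 - 1/56*18)) - 2275409)*(-3054417 + (368*415 + 801)) = (1122*(31 + (-4 - 9/28)) - 2275409)*(-3054417 + (152720 + 801)) = (1122*(31 - 121/28) - 2275409)*(-3054417 + 153521) = (1122*(747/28) - 2275409)*(-2900896) = (419067/14 - 2275409)*(-2900896) = -31436659/14*(-2900896) = 45597239173232/7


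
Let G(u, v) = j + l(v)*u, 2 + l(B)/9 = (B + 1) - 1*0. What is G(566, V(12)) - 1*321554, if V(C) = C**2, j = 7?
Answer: 406895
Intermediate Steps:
l(B) = -9 + 9*B (l(B) = -18 + 9*((B + 1) - 1*0) = -18 + 9*((1 + B) + 0) = -18 + 9*(1 + B) = -18 + (9 + 9*B) = -9 + 9*B)
G(u, v) = 7 + u*(-9 + 9*v) (G(u, v) = 7 + (-9 + 9*v)*u = 7 + u*(-9 + 9*v))
G(566, V(12)) - 1*321554 = (7 + 9*566*(-1 + 12**2)) - 1*321554 = (7 + 9*566*(-1 + 144)) - 321554 = (7 + 9*566*143) - 321554 = (7 + 728442) - 321554 = 728449 - 321554 = 406895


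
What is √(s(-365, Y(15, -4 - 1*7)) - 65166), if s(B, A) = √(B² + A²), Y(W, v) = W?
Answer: √(-65166 + 5*√5338) ≈ 254.56*I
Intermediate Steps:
s(B, A) = √(A² + B²)
√(s(-365, Y(15, -4 - 1*7)) - 65166) = √(√(15² + (-365)²) - 65166) = √(√(225 + 133225) - 65166) = √(√133450 - 65166) = √(5*√5338 - 65166) = √(-65166 + 5*√5338)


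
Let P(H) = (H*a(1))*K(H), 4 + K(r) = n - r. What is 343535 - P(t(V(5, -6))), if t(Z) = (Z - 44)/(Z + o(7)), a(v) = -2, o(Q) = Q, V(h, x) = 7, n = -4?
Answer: 33669205/98 ≈ 3.4356e+5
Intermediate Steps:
K(r) = -8 - r (K(r) = -4 + (-4 - r) = -8 - r)
t(Z) = (-44 + Z)/(7 + Z) (t(Z) = (Z - 44)/(Z + 7) = (-44 + Z)/(7 + Z))
P(H) = -2*H*(-8 - H) (P(H) = (H*(-2))*(-8 - H) = (-2*H)*(-8 - H) = -2*H*(-8 - H))
343535 - P(t(V(5, -6))) = 343535 - 2*(-44 + 7)/(7 + 7)*(8 + (-44 + 7)/(7 + 7)) = 343535 - 2*-37/14*(8 - 37/14) = 343535 - 2*(1/14)*(-37)*(8 + (1/14)*(-37)) = 343535 - 2*(-37)*(8 - 37/14)/14 = 343535 - 2*(-37)*75/(14*14) = 343535 - 1*(-2775/98) = 343535 + 2775/98 = 33669205/98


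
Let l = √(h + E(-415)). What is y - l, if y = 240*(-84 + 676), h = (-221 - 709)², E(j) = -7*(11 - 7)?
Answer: 142080 - 2*√216218 ≈ 1.4115e+5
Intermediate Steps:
E(j) = -28 (E(j) = -7*4 = -28)
h = 864900 (h = (-930)² = 864900)
y = 142080 (y = 240*592 = 142080)
l = 2*√216218 (l = √(864900 - 28) = √864872 = 2*√216218 ≈ 929.99)
y - l = 142080 - 2*√216218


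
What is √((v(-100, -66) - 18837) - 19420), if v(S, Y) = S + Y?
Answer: I*√38423 ≈ 196.02*I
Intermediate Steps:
√((v(-100, -66) - 18837) - 19420) = √(((-100 - 66) - 18837) - 19420) = √((-166 - 18837) - 19420) = √(-19003 - 19420) = √(-38423) = I*√38423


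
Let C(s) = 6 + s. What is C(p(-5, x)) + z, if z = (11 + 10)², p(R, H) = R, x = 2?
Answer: 442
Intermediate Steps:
z = 441 (z = 21² = 441)
C(p(-5, x)) + z = (6 - 5) + 441 = 1 + 441 = 442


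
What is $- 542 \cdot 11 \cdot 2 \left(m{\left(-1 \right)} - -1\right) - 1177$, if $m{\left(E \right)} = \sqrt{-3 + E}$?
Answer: $-13101 - 23848 i \approx -13101.0 - 23848.0 i$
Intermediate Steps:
$- 542 \cdot 11 \cdot 2 \left(m{\left(-1 \right)} - -1\right) - 1177 = - 542 \cdot 11 \cdot 2 \left(\sqrt{-3 - 1} - -1\right) - 1177 = - 542 \cdot 22 \left(\sqrt{-4} + 1\right) - 1177 = - 542 \cdot 22 \left(2 i + 1\right) - 1177 = - 542 \cdot 22 \left(1 + 2 i\right) - 1177 = - 542 \left(22 + 44 i\right) - 1177 = \left(-11924 - 23848 i\right) - 1177 = -13101 - 23848 i$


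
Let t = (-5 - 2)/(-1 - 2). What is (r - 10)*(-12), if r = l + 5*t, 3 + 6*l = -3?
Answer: -8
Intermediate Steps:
l = -1 (l = -½ + (⅙)*(-3) = -½ - ½ = -1)
t = 7/3 (t = -7/(-3) = -7*(-⅓) = 7/3 ≈ 2.3333)
r = 32/3 (r = -1 + 5*(7/3) = -1 + 35/3 = 32/3 ≈ 10.667)
(r - 10)*(-12) = (32/3 - 10)*(-12) = (⅔)*(-12) = -8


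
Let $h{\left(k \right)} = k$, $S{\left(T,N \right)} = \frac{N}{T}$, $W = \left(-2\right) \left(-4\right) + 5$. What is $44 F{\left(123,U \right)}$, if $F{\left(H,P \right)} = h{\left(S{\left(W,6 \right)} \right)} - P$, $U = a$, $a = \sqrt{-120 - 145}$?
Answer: $\frac{264}{13} - 44 i \sqrt{265} \approx 20.308 - 716.27 i$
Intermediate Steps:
$W = 13$ ($W = 8 + 5 = 13$)
$a = i \sqrt{265}$ ($a = \sqrt{-265} = i \sqrt{265} \approx 16.279 i$)
$U = i \sqrt{265} \approx 16.279 i$
$F{\left(H,P \right)} = \frac{6}{13} - P$
$44 F{\left(123,U \right)} = 44 \left(\frac{6}{13} - i \sqrt{265}\right) = \frac{264}{13} - 44 i \sqrt{265}$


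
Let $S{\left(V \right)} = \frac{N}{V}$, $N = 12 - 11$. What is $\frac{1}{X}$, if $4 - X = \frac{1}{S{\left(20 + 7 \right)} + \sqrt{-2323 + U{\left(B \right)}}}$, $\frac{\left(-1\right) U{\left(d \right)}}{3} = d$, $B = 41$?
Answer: $\frac{- i + 27 \sqrt{2446}}{23 i + 108 \sqrt{2446}} \approx 0.24999 - 0.0012637 i$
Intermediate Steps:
$U{\left(d \right)} = - 3 d$
$N = 1$
$S{\left(V \right)} = \frac{1}{V}$ ($S{\left(V \right)} = 1 \frac{1}{V} = \frac{1}{V}$)
$X = 4 - \frac{1}{\frac{1}{27} + i \sqrt{2446}}$ ($X = 4 - \frac{1}{\frac{1}{20 + 7} + \sqrt{-2323 - 123}} = 4 - \frac{1}{\frac{1}{27} + \sqrt{-2323 - 123}} = 4 - \frac{1}{\frac{1}{27} + \sqrt{-2446}} = 4 - \frac{1}{\frac{1}{27} + i \sqrt{2446}} \approx 4.0 + 0.02022 i$)
$\frac{1}{X} = \frac{1}{\frac{1}{- i + 27 \sqrt{2446}} \left(23 i + 108 \sqrt{2446}\right)} = \frac{- i + 27 \sqrt{2446}}{23 i + 108 \sqrt{2446}}$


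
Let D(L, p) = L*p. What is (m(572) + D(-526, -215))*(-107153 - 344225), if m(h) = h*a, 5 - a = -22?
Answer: -58017419852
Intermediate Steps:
a = 27 (a = 5 - 1*(-22) = 5 + 22 = 27)
m(h) = 27*h (m(h) = h*27 = 27*h)
(m(572) + D(-526, -215))*(-107153 - 344225) = (27*572 - 526*(-215))*(-107153 - 344225) = (15444 + 113090)*(-451378) = 128534*(-451378) = -58017419852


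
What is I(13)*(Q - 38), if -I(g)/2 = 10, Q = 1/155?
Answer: 23556/31 ≈ 759.87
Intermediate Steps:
Q = 1/155 ≈ 0.0064516
I(g) = -20 (I(g) = -2*10 = -20)
I(13)*(Q - 38) = -20*(1/155 - 38) = -20*(-5889/155) = 23556/31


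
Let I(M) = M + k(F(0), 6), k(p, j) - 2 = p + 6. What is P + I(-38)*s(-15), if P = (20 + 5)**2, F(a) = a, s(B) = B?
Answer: 1075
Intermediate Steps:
k(p, j) = 8 + p (k(p, j) = 2 + (p + 6) = 2 + (6 + p) = 8 + p)
I(M) = 8 + M (I(M) = M + (8 + 0) = M + 8 = 8 + M)
P = 625 (P = 25**2 = 625)
P + I(-38)*s(-15) = 625 + (8 - 38)*(-15) = 625 - 30*(-15) = 625 + 450 = 1075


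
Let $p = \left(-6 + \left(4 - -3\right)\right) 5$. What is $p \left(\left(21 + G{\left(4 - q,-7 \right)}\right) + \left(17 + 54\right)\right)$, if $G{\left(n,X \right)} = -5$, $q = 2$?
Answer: $435$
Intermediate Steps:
$p = 5$ ($p = \left(-6 + \left(4 + 3\right)\right) 5 = \left(-6 + 7\right) 5 = 1 \cdot 5 = 5$)
$p \left(\left(21 + G{\left(4 - q,-7 \right)}\right) + \left(17 + 54\right)\right) = 5 \left(\left(21 - 5\right) + \left(17 + 54\right)\right) = 5 \left(16 + 71\right) = 5 \cdot 87 = 435$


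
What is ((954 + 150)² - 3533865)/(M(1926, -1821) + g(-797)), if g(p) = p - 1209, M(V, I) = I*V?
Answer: 2315049/3509252 ≈ 0.65970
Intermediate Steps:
g(p) = -1209 + p
((954 + 150)² - 3533865)/(M(1926, -1821) + g(-797)) = ((954 + 150)² - 3533865)/(-1821*1926 + (-1209 - 797)) = (1104² - 3533865)/(-3507246 - 2006) = (1218816 - 3533865)/(-3509252) = -2315049*(-1/3509252) = 2315049/3509252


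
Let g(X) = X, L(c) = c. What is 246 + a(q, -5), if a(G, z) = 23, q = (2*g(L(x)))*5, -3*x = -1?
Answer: 269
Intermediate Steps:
x = ⅓ (x = -⅓*(-1) = ⅓ ≈ 0.33333)
q = 10/3 (q = (2*(⅓))*5 = (⅔)*5 = 10/3 ≈ 3.3333)
246 + a(q, -5) = 246 + 23 = 269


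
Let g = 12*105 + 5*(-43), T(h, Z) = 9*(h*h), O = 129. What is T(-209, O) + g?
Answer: 394174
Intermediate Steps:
T(h, Z) = 9*h²
g = 1045 (g = 1260 - 215 = 1045)
T(-209, O) + g = 9*(-209)² + 1045 = 9*43681 + 1045 = 393129 + 1045 = 394174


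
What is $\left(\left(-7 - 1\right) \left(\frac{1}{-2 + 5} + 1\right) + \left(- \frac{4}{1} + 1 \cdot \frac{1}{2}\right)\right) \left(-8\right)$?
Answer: $\frac{340}{3} \approx 113.33$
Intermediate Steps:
$\left(\left(-7 - 1\right) \left(\frac{1}{-2 + 5} + 1\right) + \left(- \frac{4}{1} + 1 \cdot \frac{1}{2}\right)\right) \left(-8\right) = \left(- 8 \left(\frac{1}{3} + 1\right) + \left(\left(-4\right) 1 + 1 \cdot \frac{1}{2}\right)\right) \left(-8\right) = \left(- 8 \left(\frac{1}{3} + 1\right) + \left(-4 + \frac{1}{2}\right)\right) \left(-8\right) = \left(\left(-8\right) \frac{4}{3} - \frac{7}{2}\right) \left(-8\right) = \left(- \frac{32}{3} - \frac{7}{2}\right) \left(-8\right) = \left(- \frac{85}{6}\right) \left(-8\right) = \frac{340}{3}$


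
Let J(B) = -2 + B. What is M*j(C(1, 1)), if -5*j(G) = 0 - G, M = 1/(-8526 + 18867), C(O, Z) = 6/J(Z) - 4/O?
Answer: -2/10341 ≈ -0.00019340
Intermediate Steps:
C(O, Z) = -4/O + 6/(-2 + Z) (C(O, Z) = 6/(-2 + Z) - 4/O = -4/O + 6/(-2 + Z))
M = 1/10341 ≈ 9.6702e-5
j(G) = G/5 (j(G) = -(0 - G)/5 = -(-1)*G/5 = G/5)
M*j(C(1, 1)) = ((-4/1 + 6/(-2 + 1))/5)/10341 = ((-4*1 + 6/(-1))/5)/10341 = ((-4 + 6*(-1))/5)/10341 = ((-4 - 6)/5)/10341 = ((⅕)*(-10))/10341 = (1/10341)*(-2) = -2/10341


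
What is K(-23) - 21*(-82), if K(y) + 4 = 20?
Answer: 1738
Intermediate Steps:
K(y) = 16 (K(y) = -4 + 20 = 16)
K(-23) - 21*(-82) = 16 - 21*(-82) = 16 + 1722 = 1738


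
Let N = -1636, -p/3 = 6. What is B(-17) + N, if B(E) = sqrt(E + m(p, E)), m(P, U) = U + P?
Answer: -1636 + 2*I*sqrt(13) ≈ -1636.0 + 7.2111*I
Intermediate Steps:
p = -18 (p = -3*6 = -18)
m(P, U) = P + U
B(E) = sqrt(-18 + 2*E) (B(E) = sqrt(E + (-18 + E)) = sqrt(-18 + 2*E))
B(-17) + N = sqrt(-18 + 2*(-17)) - 1636 = sqrt(-18 - 34) - 1636 = sqrt(-52) - 1636 = 2*I*sqrt(13) - 1636 = -1636 + 2*I*sqrt(13)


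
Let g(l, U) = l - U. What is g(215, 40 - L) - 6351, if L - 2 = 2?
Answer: -6172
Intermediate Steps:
L = 4 (L = 2 + 2 = 4)
g(215, 40 - L) - 6351 = (215 - (40 - 1*4)) - 6351 = (215 - (40 - 4)) - 6351 = (215 - 1*36) - 6351 = (215 - 36) - 6351 = 179 - 6351 = -6172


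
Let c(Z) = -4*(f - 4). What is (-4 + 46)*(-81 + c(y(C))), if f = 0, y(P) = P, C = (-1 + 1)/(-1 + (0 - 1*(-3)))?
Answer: -2730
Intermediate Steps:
C = 0 (C = 0/(-1 + (0 + 3)) = 0/(-1 + 3) = 0/2 = 0*(½) = 0)
c(Z) = 16 (c(Z) = -4*(0 - 4) = -4*(-4) = 16)
(-4 + 46)*(-81 + c(y(C))) = (-4 + 46)*(-81 + 16) = 42*(-65) = -2730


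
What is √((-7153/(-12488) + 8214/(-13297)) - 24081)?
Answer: I*√166000140083685255838/83026468 ≈ 155.18*I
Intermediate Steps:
√((-7153/(-12488) + 8214/(-13297)) - 24081) = √((-7153*(-1/12488) + 8214*(-1/13297)) - 24081) = √((7153/12488 - 8214/13297) - 24081) = √(-7462991/166052936 - 24081) = √(-3998728214807/166052936) = I*√166000140083685255838/83026468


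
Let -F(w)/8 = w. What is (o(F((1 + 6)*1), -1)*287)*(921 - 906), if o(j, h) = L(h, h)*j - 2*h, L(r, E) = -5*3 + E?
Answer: 3865890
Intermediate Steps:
L(r, E) = -15 + E
F(w) = -8*w
o(j, h) = -2*h + j*(-15 + h) (o(j, h) = (-15 + h)*j - 2*h = j*(-15 + h) - 2*h = -2*h + j*(-15 + h))
(o(F((1 + 6)*1), -1)*287)*(921 - 906) = ((-2*(-1) + (-8*(1 + 6))*(-15 - 1))*287)*(921 - 906) = ((2 - 56*(-16))*287)*15 = ((2 + 896)*287)*15 = (898*287)*15 = 257726*15 = 3865890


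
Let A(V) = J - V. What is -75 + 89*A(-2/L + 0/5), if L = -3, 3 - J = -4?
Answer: 1466/3 ≈ 488.67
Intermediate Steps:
J = 7 (J = 3 - 1*(-4) = 3 + 4 = 7)
A(V) = 7 - V
-75 + 89*A(-2/L + 0/5) = -75 + 89*(7 - (-2/(-3) + 0/5)) = -75 + 89*(7 - (-2*(-⅓) + 0*(⅕))) = -75 + 89*(7 - (⅔ + 0)) = -75 + 89*(7 - 1*⅔) = -75 + 89*(7 - ⅔) = -75 + 89*(19/3) = -75 + 1691/3 = 1466/3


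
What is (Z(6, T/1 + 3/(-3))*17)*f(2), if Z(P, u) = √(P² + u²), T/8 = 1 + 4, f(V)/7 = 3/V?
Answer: 1071*√173/2 ≈ 7043.4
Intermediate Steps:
f(V) = 21/V (f(V) = 7*(3/V) = 21/V)
T = 40 (T = 8*(1 + 4) = 8*5 = 40)
(Z(6, T/1 + 3/(-3))*17)*f(2) = (√(6² + (40/1 + 3/(-3))²)*17)*(21/2) = (√(36 + (40*1 + 3*(-⅓))²)*17)*(21*(½)) = (√(36 + (40 - 1)²)*17)*(21/2) = (√(36 + 39²)*17)*(21/2) = (√(36 + 1521)*17)*(21/2) = (√1557*17)*(21/2) = ((3*√173)*17)*(21/2) = (51*√173)*(21/2) = 1071*√173/2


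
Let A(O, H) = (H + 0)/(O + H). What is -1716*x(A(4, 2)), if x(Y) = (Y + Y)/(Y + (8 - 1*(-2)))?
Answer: -3432/31 ≈ -110.71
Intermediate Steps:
A(O, H) = H/(H + O)
x(Y) = 2*Y/(10 + Y) (x(Y) = (2*Y)/(Y + (8 + 2)) = (2*Y)/(Y + 10) = (2*Y)/(10 + Y) = 2*Y/(10 + Y))
-1716*x(A(4, 2)) = -3432*2/(2 + 4)/(10 + 2/(2 + 4)) = -3432*2/6/(10 + 2/6) = -3432*2*(1/6)/(10 + 2*(1/6)) = -3432/(3*(10 + 1/3)) = -3432/(3*31/3) = -3432*3/(3*31) = -1716*2/31 = -3432/31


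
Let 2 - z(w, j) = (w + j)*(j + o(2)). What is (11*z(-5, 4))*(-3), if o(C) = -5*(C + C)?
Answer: 462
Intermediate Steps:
o(C) = -10*C
z(w, j) = 2 - (-20 + j)*(j + w) (z(w, j) = 2 - (w + j)*(j - 10*2) = 2 - (j + w)*(j - 20) = 2 - (j + w)*(-20 + j) = 2 - (-20 + j)*(j + w))
(11*z(-5, 4))*(-3) = (11*(2 - 1*4**2 + 20*4 + 20*(-5) - 1*4*(-5)))*(-3) = (11*(2 - 1*16 + 80 - 100 + 20))*(-3) = (11*(2 - 16 + 80 - 100 + 20))*(-3) = (11*(-14))*(-3) = -154*(-3) = 462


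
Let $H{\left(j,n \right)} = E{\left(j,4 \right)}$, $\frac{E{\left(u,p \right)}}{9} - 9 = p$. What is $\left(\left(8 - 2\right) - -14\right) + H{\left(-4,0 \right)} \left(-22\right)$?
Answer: $-2554$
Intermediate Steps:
$E{\left(u,p \right)} = 81 + 9 p$
$H{\left(j,n \right)} = 117$ ($H{\left(j,n \right)} = 81 + 9 \cdot 4 = 81 + 36 = 117$)
$\left(\left(8 - 2\right) - -14\right) + H{\left(-4,0 \right)} \left(-22\right) = \left(\left(8 - 2\right) - -14\right) + 117 \left(-22\right) = \left(\left(8 - 2\right) + 14\right) - 2574 = \left(6 + 14\right) - 2574 = 20 - 2574 = -2554$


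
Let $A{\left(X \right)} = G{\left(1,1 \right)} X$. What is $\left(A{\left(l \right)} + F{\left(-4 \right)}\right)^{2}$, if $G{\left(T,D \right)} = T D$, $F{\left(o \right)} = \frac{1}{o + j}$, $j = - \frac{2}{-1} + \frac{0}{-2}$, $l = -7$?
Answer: $\frac{225}{4} \approx 56.25$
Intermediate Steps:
$j = 2$ ($j = \left(-2\right) \left(-1\right) + 0 \left(- \frac{1}{2}\right) = 2 + 0 = 2$)
$F{\left(o \right)} = \frac{1}{2 + o}$ ($F{\left(o \right)} = \frac{1}{o + 2} = \frac{1}{2 + o}$)
$G{\left(T,D \right)} = D T$
$A{\left(X \right)} = X$ ($A{\left(X \right)} = 1 \cdot 1 X = 1 X = X$)
$\left(A{\left(l \right)} + F{\left(-4 \right)}\right)^{2} = \left(-7 + \frac{1}{2 - 4}\right)^{2} = \left(-7 + \frac{1}{-2}\right)^{2} = \left(-7 - \frac{1}{2}\right)^{2} = \left(- \frac{15}{2}\right)^{2} = \frac{225}{4}$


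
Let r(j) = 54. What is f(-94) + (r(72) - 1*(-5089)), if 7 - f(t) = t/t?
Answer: 5149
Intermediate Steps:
f(t) = 6 (f(t) = 7 - t/t = 7 - 1*1 = 7 - 1 = 6)
f(-94) + (r(72) - 1*(-5089)) = 6 + (54 - 1*(-5089)) = 6 + (54 + 5089) = 6 + 5143 = 5149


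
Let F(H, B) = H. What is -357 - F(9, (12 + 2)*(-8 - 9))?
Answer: -366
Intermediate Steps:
-357 - F(9, (12 + 2)*(-8 - 9)) = -357 - 1*9 = -357 - 9 = -366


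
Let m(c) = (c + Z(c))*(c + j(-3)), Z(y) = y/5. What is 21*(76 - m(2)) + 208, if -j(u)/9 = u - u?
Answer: 8516/5 ≈ 1703.2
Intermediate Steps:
j(u) = 0 (j(u) = -9*(u - u) = -9*0 = 0)
Z(y) = y/5 (Z(y) = y*(1/5) = y/5)
m(c) = 6*c**2/5 (m(c) = (c + c/5)*(c + 0) = (6*c/5)*c = 6*c**2/5)
21*(76 - m(2)) + 208 = 21*(76 - 6*2**2/5) + 208 = 21*(76 - 6*4/5) + 208 = 21*(76 - 1*24/5) + 208 = 21*(76 - 24/5) + 208 = 21*(356/5) + 208 = 7476/5 + 208 = 8516/5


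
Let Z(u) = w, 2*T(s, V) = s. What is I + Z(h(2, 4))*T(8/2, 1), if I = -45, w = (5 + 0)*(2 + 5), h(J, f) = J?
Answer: 25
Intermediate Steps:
T(s, V) = s/2
w = 35 (w = 5*7 = 35)
Z(u) = 35
I + Z(h(2, 4))*T(8/2, 1) = -45 + 35*((8/2)/2) = -45 + 35*((8*(½))/2) = -45 + 35*((½)*4) = -45 + 35*2 = -45 + 70 = 25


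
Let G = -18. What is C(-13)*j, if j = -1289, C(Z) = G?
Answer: 23202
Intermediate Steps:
C(Z) = -18
C(-13)*j = -18*(-1289) = 23202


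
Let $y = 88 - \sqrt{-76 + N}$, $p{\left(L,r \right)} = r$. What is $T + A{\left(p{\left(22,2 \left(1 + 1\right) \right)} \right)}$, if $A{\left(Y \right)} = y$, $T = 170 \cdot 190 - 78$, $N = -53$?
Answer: $32310 - i \sqrt{129} \approx 32310.0 - 11.358 i$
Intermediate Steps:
$T = 32222$ ($T = 32300 - 78 = 32222$)
$y = 88 - i \sqrt{129}$ ($y = 88 - \sqrt{-76 - 53} = 88 - \sqrt{-129} = 88 - i \sqrt{129} \approx 88.0 - 11.358 i$)
$A{\left(Y \right)} = 88 - i \sqrt{129}$
$T + A{\left(p{\left(22,2 \left(1 + 1\right) \right)} \right)} = 32222 + \left(88 - i \sqrt{129}\right) = 32310 - i \sqrt{129}$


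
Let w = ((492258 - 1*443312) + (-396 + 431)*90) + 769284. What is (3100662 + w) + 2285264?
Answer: 6207306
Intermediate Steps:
w = 821380 (w = ((492258 - 443312) + 35*90) + 769284 = (48946 + 3150) + 769284 = 52096 + 769284 = 821380)
(3100662 + w) + 2285264 = (3100662 + 821380) + 2285264 = 3922042 + 2285264 = 6207306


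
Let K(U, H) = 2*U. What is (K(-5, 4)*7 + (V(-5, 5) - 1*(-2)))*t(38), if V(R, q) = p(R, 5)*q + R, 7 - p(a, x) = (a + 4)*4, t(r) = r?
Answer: -684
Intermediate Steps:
p(a, x) = -9 - 4*a (p(a, x) = 7 - (a + 4)*4 = 7 - (4 + a)*4 = 7 - (16 + 4*a) = 7 + (-16 - 4*a) = -9 - 4*a)
V(R, q) = R + q*(-9 - 4*R) (V(R, q) = (-9 - 4*R)*q + R = q*(-9 - 4*R) + R = R + q*(-9 - 4*R))
(K(-5, 4)*7 + (V(-5, 5) - 1*(-2)))*t(38) = ((2*(-5))*7 + ((-5 - 1*5*(9 + 4*(-5))) - 1*(-2)))*38 = (-10*7 + ((-5 - 1*5*(9 - 20)) + 2))*38 = (-70 + ((-5 - 1*5*(-11)) + 2))*38 = (-70 + ((-5 + 55) + 2))*38 = (-70 + (50 + 2))*38 = (-70 + 52)*38 = -18*38 = -684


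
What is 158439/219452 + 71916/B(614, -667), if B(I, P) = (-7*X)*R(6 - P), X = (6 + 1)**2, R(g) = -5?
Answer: 16053832917/376360180 ≈ 42.656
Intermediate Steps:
X = 49 (X = 7**2 = 49)
B(I, P) = 1715 (B(I, P) = -7*49*(-5) = -343*(-5) = 1715)
158439/219452 + 71916/B(614, -667) = 158439/219452 + 71916/1715 = 16053832917/376360180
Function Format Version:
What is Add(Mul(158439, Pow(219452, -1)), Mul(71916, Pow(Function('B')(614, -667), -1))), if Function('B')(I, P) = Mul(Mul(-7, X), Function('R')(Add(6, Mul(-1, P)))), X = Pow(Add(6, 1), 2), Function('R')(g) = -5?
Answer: Rational(16053832917, 376360180) ≈ 42.656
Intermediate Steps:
X = 49 (X = Pow(7, 2) = 49)
Function('B')(I, P) = 1715 (Function('B')(I, P) = Mul(Mul(-7, 49), -5) = Mul(-343, -5) = 1715)
Add(Mul(158439, Pow(219452, -1)), Mul(71916, Pow(Function('B')(614, -667), -1))) = Add(Mul(158439, Pow(219452, -1)), Mul(71916, Pow(1715, -1))) = Add(Mul(158439, Rational(1, 219452)), Mul(71916, Rational(1, 1715))) = Add(Rational(158439, 219452), Rational(71916, 1715)) = Rational(16053832917, 376360180)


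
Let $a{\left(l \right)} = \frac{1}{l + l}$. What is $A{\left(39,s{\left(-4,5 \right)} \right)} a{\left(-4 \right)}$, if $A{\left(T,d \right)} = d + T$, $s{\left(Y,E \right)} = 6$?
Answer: $- \frac{45}{8} \approx -5.625$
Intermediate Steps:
$A{\left(T,d \right)} = T + d$
$a{\left(l \right)} = \frac{1}{2 l}$
$A{\left(39,s{\left(-4,5 \right)} \right)} a{\left(-4 \right)} = \left(39 + 6\right) \frac{1}{2 \left(-4\right)} = 45 \cdot \frac{1}{2} \left(- \frac{1}{4}\right) = 45 \left(- \frac{1}{8}\right) = - \frac{45}{8}$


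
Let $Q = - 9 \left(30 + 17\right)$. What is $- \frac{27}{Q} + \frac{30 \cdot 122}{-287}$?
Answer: $- \frac{171159}{13489} \approx -12.689$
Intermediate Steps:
$Q = -423$ ($Q = \left(-9\right) 47 = -423$)
$- \frac{27}{Q} + \frac{30 \cdot 122}{-287} = - \frac{27}{-423} + \frac{30 \cdot 122}{-287} = \left(-27\right) \left(- \frac{1}{423}\right) + 3660 \left(- \frac{1}{287}\right) = \frac{3}{47} - \frac{3660}{287} = - \frac{171159}{13489}$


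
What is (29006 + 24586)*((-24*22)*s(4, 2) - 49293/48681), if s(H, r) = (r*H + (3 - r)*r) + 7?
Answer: -867416192104/1803 ≈ -4.8110e+8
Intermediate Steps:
s(H, r) = 7 + H*r + r*(3 - r) (s(H, r) = (H*r + r*(3 - r)) + 7 = 7 + H*r + r*(3 - r))
(29006 + 24586)*((-24*22)*s(4, 2) - 49293/48681) = (29006 + 24586)*((-24*22)*(7 - 1*2² + 3*2 + 4*2) - 49293/48681) = 53592*(-528*(7 - 1*4 + 6 + 8) - 49293*1/48681) = 53592*(-528*(7 - 4 + 6 + 8) - 5477/5409) = 53592*(-528*17 - 5477/5409) = 53592*(-8976 - 5477/5409) = 53592*(-48556661/5409) = -867416192104/1803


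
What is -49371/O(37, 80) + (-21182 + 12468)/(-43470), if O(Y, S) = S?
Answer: -42909205/69552 ≈ -616.94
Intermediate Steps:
-49371/O(37, 80) + (-21182 + 12468)/(-43470) = -49371/80 + (-21182 + 12468)/(-43470) = -49371*1/80 - 8714*(-1/43470) = -49371/80 + 4357/21735 = -42909205/69552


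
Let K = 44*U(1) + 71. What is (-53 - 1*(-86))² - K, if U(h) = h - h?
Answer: 1018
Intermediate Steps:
U(h) = 0
K = 71 (K = 44*0 + 71 = 0 + 71 = 71)
(-53 - 1*(-86))² - K = (-53 - 1*(-86))² - 1*71 = (-53 + 86)² - 71 = 33² - 71 = 1089 - 71 = 1018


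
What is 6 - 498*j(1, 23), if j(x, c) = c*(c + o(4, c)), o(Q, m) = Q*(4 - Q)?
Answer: -263436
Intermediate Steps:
j(x, c) = c² (j(x, c) = c*(c + 4*(4 - 1*4)) = c*(c + 4*(4 - 4)) = c*(c + 4*0) = c*(c + 0) = c*c = c²)
6 - 498*j(1, 23) = 6 - 498*23² = 6 - 498*529 = 6 - 263442 = -263436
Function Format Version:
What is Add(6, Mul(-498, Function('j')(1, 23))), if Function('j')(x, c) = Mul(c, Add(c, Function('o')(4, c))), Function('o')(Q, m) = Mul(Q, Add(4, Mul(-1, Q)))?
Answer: -263436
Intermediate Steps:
Function('j')(x, c) = Pow(c, 2) (Function('j')(x, c) = Mul(c, Add(c, Mul(4, Add(4, Mul(-1, 4))))) = Mul(c, Add(c, Mul(4, Add(4, -4)))) = Mul(c, Add(c, Mul(4, 0))) = Mul(c, Add(c, 0)) = Mul(c, c) = Pow(c, 2))
Add(6, Mul(-498, Function('j')(1, 23))) = Add(6, Mul(-498, Pow(23, 2))) = Add(6, Mul(-498, 529)) = Add(6, -263442) = -263436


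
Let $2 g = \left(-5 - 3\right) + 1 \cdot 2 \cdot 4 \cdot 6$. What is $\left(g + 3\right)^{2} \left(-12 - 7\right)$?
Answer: $-10051$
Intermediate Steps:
$g = 20$ ($g = \frac{\left(-5 - 3\right) + 1 \cdot 2 \cdot 4 \cdot 6}{2} = \frac{\left(-5 - 3\right) + 2 \cdot 4 \cdot 6}{2} = \frac{-8 + 8 \cdot 6}{2} = \frac{-8 + 48}{2} = \frac{1}{2} \cdot 40 = 20$)
$\left(g + 3\right)^{2} \left(-12 - 7\right) = \left(20 + 3\right)^{2} \left(-12 - 7\right) = 23^{2} \left(-19\right) = 529 \left(-19\right) = -10051$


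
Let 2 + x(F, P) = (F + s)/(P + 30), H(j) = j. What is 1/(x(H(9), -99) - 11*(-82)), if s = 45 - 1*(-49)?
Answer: 69/61997 ≈ 0.0011130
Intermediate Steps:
s = 94 (s = 45 + 49 = 94)
x(F, P) = -2 + (94 + F)/(30 + P) (x(F, P) = -2 + (F + 94)/(P + 30) = -2 + (94 + F)/(30 + P))
1/(x(H(9), -99) - 11*(-82)) = 1/((34 + 9 - 2*(-99))/(30 - 99) - 11*(-82)) = 1/((34 + 9 + 198)/(-69) + 902) = 1/(-1/69*241 + 902) = 1/(-241/69 + 902) = 1/(61997/69) = 69/61997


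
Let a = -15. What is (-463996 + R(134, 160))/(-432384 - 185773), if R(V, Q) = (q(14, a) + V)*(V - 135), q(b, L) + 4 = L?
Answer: 464111/618157 ≈ 0.75080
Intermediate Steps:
q(b, L) = -4 + L
R(V, Q) = (-135 + V)*(-19 + V) (R(V, Q) = ((-4 - 15) + V)*(V - 135) = (-19 + V)*(-135 + V) = (-135 + V)*(-19 + V))
(-463996 + R(134, 160))/(-432384 - 185773) = (-463996 + (2565 + 134**2 - 154*134))/(-432384 - 185773) = (-463996 + (2565 + 17956 - 20636))/(-618157) = (-463996 - 115)*(-1/618157) = -464111*(-1/618157) = 464111/618157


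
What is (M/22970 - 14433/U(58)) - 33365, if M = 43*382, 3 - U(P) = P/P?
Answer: -932140629/22970 ≈ -40581.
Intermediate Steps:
U(P) = 2 (U(P) = 3 - P/P = 3 - 1*1 = 3 - 1 = 2)
M = 16426
(M/22970 - 14433/U(58)) - 33365 = (16426/22970 - 14433/2) - 33365 = (16426*(1/22970) - 14433*½) - 33365 = (8213/11485 - 14433/2) - 33365 = -165746579/22970 - 33365 = -932140629/22970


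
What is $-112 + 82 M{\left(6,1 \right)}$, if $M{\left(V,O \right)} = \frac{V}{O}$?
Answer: $380$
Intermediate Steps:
$-112 + 82 M{\left(6,1 \right)} = -112 + 82 \cdot \frac{6}{1} = -112 + 82 \cdot 6 \cdot 1 = -112 + 82 \cdot 6 = -112 + 492 = 380$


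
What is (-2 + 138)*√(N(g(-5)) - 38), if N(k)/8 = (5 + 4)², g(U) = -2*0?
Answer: 136*√610 ≈ 3359.0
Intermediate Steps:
g(U) = 0
N(k) = 648 (N(k) = 8*(5 + 4)² = 8*9² = 8*81 = 648)
(-2 + 138)*√(N(g(-5)) - 38) = (-2 + 138)*√(648 - 38) = 136*√610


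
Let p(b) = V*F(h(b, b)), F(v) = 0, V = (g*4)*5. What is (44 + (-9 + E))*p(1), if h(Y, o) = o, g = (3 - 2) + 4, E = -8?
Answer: 0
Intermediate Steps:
g = 5 (g = 1 + 4 = 5)
V = 100 (V = (5*4)*5 = 20*5 = 100)
p(b) = 0 (p(b) = 100*0 = 0)
(44 + (-9 + E))*p(1) = (44 + (-9 - 8))*0 = (44 - 17)*0 = 27*0 = 0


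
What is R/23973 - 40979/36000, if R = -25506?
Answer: -633535189/287676000 ≈ -2.2023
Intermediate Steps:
R/23973 - 40979/36000 = -25506/23973 - 40979/36000 = -25506*1/23973 - 40979*1/36000 = -8502/7991 - 40979/36000 = -633535189/287676000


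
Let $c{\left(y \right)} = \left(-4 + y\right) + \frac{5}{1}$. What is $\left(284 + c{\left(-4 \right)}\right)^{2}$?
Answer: $78961$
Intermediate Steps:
$c{\left(y \right)} = 1 + y$ ($c{\left(y \right)} = \left(-4 + y\right) + 5 \cdot 1 = \left(-4 + y\right) + 5 = 1 + y$)
$\left(284 + c{\left(-4 \right)}\right)^{2} = \left(284 + \left(1 - 4\right)\right)^{2} = \left(284 - 3\right)^{2} = 281^{2} = 78961$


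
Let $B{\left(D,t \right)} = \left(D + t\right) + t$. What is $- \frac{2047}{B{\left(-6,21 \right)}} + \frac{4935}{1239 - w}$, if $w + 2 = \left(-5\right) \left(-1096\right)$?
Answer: $- \frac{327959}{5652} \approx -58.025$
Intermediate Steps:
$w = 5478$ ($w = -2 - -5480 = -2 + 5480 = 5478$)
$B{\left(D,t \right)} = D + 2 t$
$- \frac{2047}{B{\left(-6,21 \right)}} + \frac{4935}{1239 - w} = - \frac{2047}{-6 + 2 \cdot 21} + \frac{4935}{1239 - 5478} = - \frac{2047}{-6 + 42} + \frac{4935}{1239 - 5478} = - \frac{2047}{36} + \frac{4935}{-4239} = \left(-2047\right) \frac{1}{36} + 4935 \left(- \frac{1}{4239}\right) = - \frac{2047}{36} - \frac{1645}{1413} = - \frac{327959}{5652}$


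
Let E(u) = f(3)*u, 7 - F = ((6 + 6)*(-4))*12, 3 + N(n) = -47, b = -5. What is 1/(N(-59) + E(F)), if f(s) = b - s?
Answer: -1/4714 ≈ -0.00021213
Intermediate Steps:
N(n) = -50 (N(n) = -3 - 47 = -50)
F = 583 (F = 7 - (6 + 6)*(-4)*12 = 7 - 12*(-4)*12 = 7 - (-48)*12 = 7 - 1*(-576) = 7 + 576 = 583)
f(s) = -5 - s
E(u) = -8*u (E(u) = (-5 - 1*3)*u = (-5 - 3)*u = -8*u)
1/(N(-59) + E(F)) = 1/(-50 - 8*583) = 1/(-50 - 4664) = 1/(-4714) = -1/4714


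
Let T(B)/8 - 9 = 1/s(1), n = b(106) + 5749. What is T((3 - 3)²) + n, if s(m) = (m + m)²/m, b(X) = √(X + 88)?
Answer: 5823 + √194 ≈ 5836.9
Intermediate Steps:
b(X) = √(88 + X)
n = 5749 + √194 (n = √(88 + 106) + 5749 = √194 + 5749 = 5749 + √194 ≈ 5762.9)
s(m) = 4*m (s(m) = (2*m)²/m = (4*m²)/m = 4*m)
T(B) = 74 (T(B) = 72 + 8/((4*1)) = 72 + 8/4 = 72 + 8*(¼) = 72 + 2 = 74)
T((3 - 3)²) + n = 74 + (5749 + √194) = 5823 + √194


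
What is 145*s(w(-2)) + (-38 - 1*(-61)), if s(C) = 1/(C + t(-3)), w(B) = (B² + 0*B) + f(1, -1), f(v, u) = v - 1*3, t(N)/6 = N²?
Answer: 1433/56 ≈ 25.589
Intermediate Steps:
t(N) = 6*N²
f(v, u) = -3 + v (f(v, u) = v - 3 = -3 + v)
w(B) = -2 + B² (w(B) = (B² + 0*B) + (-3 + 1) = (B² + 0) - 2 = B² - 2 = -2 + B²)
s(C) = 1/(54 + C) (s(C) = 1/(C + 6*(-3)²) = 1/(C + 6*9) = 1/(C + 54) = 1/(54 + C))
145*s(w(-2)) + (-38 - 1*(-61)) = 145/(54 + (-2 + (-2)²)) + (-38 - 1*(-61)) = 145/(54 + (-2 + 4)) + (-38 + 61) = 145/(54 + 2) + 23 = 145/56 + 23 = 1433/56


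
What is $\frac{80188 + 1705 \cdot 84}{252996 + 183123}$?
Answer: $\frac{223408}{436119} \approx 0.51226$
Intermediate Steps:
$\frac{80188 + 1705 \cdot 84}{252996 + 183123} = \frac{80188 + 143220}{436119} = 223408 \cdot \frac{1}{436119} = \frac{223408}{436119}$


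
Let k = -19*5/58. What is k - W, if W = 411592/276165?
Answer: -50108011/16017570 ≈ -3.1283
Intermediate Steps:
k = -95/58 (k = -95*1/58 = -95/58 ≈ -1.6379)
W = 411592/276165 (W = 411592*(1/276165) = 411592/276165 ≈ 1.4904)
k - W = -95/58 - 1*411592/276165 = -95/58 - 411592/276165 = -50108011/16017570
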